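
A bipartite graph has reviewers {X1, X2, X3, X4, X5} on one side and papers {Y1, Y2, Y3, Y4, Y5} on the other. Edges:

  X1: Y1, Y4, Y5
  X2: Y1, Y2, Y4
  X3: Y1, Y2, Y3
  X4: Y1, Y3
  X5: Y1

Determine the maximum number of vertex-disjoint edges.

5

Unit-capacity flow: source→left, listed edges, right→sink; max matching = max flow.
Augmenting path X1→Y1 (+1); matched 1.
Augmenting path X2→Y2 (+1); matched 2.
Augmenting path X3→Y3 (+1); matched 3.
Augmenting path X4→Y1→X1→Y4 (+1); matched 4.
Augmenting path X5→Y1→X4→Y3→X3→Y2→X2→Y4→X1→Y5 (+1); matched 5.
No augmenting path remains; maximum matching = 5.
König certificate: {X1, X2, X3, X4, X5} is a vertex cover of size 5 (every listed pair touches it), so no matching can be larger.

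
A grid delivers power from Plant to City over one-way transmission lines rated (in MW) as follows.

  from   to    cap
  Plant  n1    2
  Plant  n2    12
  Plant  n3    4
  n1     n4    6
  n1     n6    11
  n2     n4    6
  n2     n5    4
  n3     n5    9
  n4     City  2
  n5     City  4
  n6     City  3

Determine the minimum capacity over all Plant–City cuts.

8

Augment Plant→n1→n4→City: bottleneck 2, flow now 2.
Augment Plant→n2→n5→City: bottleneck 4, flow now 6.
Augment Plant→n2→n4→n1→n6→City: bottleneck 2, flow now 8. (uses reverse residual edge)
No augmenting path remains; maximum flow = 8.
By max-flow min-cut, the minimum cut capacity equals the max flow.
In the residual graph, reachable from Plant: {Plant, n2, n3, n4, n5}.
Min-cut edges: Plant→n1 (2), n4→City (2), n5→City (4); capacity 2 + 2 + 4 = 8.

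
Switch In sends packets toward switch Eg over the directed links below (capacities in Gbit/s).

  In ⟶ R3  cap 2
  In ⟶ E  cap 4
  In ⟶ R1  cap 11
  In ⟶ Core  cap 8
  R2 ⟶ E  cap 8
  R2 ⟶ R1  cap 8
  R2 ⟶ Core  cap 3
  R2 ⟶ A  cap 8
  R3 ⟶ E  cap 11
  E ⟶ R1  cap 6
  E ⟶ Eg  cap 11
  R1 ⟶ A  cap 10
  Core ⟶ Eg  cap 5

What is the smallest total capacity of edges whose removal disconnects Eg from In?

Augment In→E→Eg: bottleneck 4, flow now 4.
Augment In→Core→Eg: bottleneck 5, flow now 9.
Augment In→R3→E→Eg: bottleneck 2, flow now 11.
No augmenting path remains; maximum flow = 11.
By max-flow min-cut, the minimum cut capacity equals the max flow.
In the residual graph, reachable from In: {In, R1, Core, A}.
Min-cut edges: In→R3 (2), In→E (4), Core→Eg (5); capacity 2 + 4 + 5 = 11.

11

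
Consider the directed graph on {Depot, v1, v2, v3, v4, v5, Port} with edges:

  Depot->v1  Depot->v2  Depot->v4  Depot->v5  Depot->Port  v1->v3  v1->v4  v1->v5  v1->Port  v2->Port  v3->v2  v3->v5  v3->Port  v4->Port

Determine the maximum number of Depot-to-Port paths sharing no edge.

4

Assign every edge capacity 1; by Menger, the answer equals the max flow.
Path Depot→Port (+1); total 1.
Path Depot→v1→Port (+1); total 2.
Path Depot→v2→Port (+1); total 3.
Path Depot→v4→Port (+1); total 4.
No residual Depot→Port path; max flow = 4.
Certifying cut of size 4: {Depot→Port, Depot→v1, Depot→v2, Depot→v4}.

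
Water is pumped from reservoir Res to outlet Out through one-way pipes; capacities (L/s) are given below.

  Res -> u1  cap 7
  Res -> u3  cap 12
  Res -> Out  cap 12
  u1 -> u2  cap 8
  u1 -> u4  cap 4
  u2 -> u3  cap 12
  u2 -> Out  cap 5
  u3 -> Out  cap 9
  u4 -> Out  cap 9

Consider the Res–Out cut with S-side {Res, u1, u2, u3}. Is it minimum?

No — its capacity is 30, but the minimum cut has capacity 28.

Given cut capacity: 12 + 4 + 5 + 9 = 30.
Augment Res→Out: bottleneck 12, flow now 12.
Augment Res→u3→Out: bottleneck 9, flow now 21.
Augment Res→u1→u2→Out: bottleneck 5, flow now 26.
Augment Res→u1→u4→Out: bottleneck 2, flow now 28.
No augmenting path remains; maximum flow = 28.
In the residual graph, reachable from Res: {Res, u3}.
Min-cut edges: Res→u1 (7), Res→Out (12), u3→Out (9); capacity 7 + 12 + 9 = 28.
Cut capacity 30 exceeds the max flow 28, so it is not minimum.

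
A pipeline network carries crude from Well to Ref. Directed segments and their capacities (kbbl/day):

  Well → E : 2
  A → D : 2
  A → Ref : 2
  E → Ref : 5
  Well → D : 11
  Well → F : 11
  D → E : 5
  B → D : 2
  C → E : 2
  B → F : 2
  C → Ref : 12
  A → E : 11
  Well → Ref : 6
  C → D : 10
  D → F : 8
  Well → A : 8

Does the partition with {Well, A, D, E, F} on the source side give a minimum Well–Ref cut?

Yes — it is a minimum cut (capacity 13).

Given cut capacity: 6 + 2 + 5 = 13.
Augment Well→Ref: bottleneck 6, flow now 6.
Augment Well→A→Ref: bottleneck 2, flow now 8.
Augment Well→E→Ref: bottleneck 2, flow now 10.
Augment Well→A→E→Ref: bottleneck 3, flow now 13.
No augmenting path remains; maximum flow = 13.
Cut capacity 13 equals the max flow, so it is a minimum cut.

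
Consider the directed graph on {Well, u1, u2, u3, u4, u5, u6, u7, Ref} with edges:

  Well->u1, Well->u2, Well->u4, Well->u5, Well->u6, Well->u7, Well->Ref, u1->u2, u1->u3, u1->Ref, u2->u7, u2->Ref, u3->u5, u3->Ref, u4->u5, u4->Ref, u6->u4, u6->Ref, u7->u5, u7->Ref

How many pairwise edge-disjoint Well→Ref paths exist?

Assign every edge capacity 1; by Menger, the answer equals the max flow.
Path Well→Ref (+1); total 1.
Path Well→u1→Ref (+1); total 2.
Path Well→u2→Ref (+1); total 3.
Path Well→u4→Ref (+1); total 4.
Path Well→u6→Ref (+1); total 5.
Path Well→u7→Ref (+1); total 6.
No residual Well→Ref path; max flow = 6.
Certifying cut of size 6: {Well→Ref, Well→u1, Well→u2, Well→u4, Well→u6, Well→u7}.

6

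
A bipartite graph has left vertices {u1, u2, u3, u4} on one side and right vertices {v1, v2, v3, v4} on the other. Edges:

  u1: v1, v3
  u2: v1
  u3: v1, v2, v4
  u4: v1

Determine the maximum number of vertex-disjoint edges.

3

Unit-capacity flow: source→left, listed edges, right→sink; max matching = max flow.
Augmenting path u1→v1 (+1); matched 1.
Augmenting path u3→v2 (+1); matched 2.
Augmenting path u2→v1→u1→v3 (+1); matched 3.
No augmenting path remains; maximum matching = 3.
König certificate: {u1, u3, v1} is a vertex cover of size 3 (every listed pair touches it), so no matching can be larger.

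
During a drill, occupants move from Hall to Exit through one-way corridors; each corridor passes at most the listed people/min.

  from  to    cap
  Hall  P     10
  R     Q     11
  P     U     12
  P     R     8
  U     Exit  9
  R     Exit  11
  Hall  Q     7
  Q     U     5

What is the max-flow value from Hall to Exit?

Augment Hall→P→R→Exit: bottleneck 8, flow now 8.
Augment Hall→P→U→Exit: bottleneck 2, flow now 10.
Augment Hall→Q→U→Exit: bottleneck 5, flow now 15.
No augmenting path remains; maximum flow = 15.
In the residual graph, reachable from Hall: {Hall, Q}.
Min-cut edges: Hall→P (10), Q→U (5); capacity 10 + 5 = 15.
This cut is saturated, so no flow can exceed 15.

15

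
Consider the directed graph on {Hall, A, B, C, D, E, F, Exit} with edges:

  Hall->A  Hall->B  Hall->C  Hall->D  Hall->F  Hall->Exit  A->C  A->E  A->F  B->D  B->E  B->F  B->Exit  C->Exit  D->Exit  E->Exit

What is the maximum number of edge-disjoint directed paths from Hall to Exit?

5

Assign every edge capacity 1; by Menger, the answer equals the max flow.
Path Hall→Exit (+1); total 1.
Path Hall→B→Exit (+1); total 2.
Path Hall→C→Exit (+1); total 3.
Path Hall→D→Exit (+1); total 4.
Path Hall→A→E→Exit (+1); total 5.
No residual Hall→Exit path; max flow = 5.
Certifying cut of size 5: {Hall→A, Hall→B, Hall→C, Hall→D, Hall→Exit}.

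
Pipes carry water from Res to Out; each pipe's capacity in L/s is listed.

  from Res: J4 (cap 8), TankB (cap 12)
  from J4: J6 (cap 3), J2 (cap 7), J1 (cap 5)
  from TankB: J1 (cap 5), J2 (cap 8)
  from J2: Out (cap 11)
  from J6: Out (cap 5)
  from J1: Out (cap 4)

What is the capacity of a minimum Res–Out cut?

Augment Res→J4→J2→Out: bottleneck 7, flow now 7.
Augment Res→J4→J6→Out: bottleneck 1, flow now 8.
Augment Res→TankB→J2→Out: bottleneck 4, flow now 12.
Augment Res→TankB→J1→Out: bottleneck 4, flow now 16.
Augment Res→TankB→J2→J4→J6→Out: bottleneck 2, flow now 18. (uses reverse residual edge)
No augmenting path remains; maximum flow = 18.
By max-flow min-cut, the minimum cut capacity equals the max flow.
In the residual graph, reachable from Res: {Res, J4, TankB, J2, J1}.
Min-cut edges: J4→J6 (3), J2→Out (11), J1→Out (4); capacity 3 + 11 + 4 = 18.

18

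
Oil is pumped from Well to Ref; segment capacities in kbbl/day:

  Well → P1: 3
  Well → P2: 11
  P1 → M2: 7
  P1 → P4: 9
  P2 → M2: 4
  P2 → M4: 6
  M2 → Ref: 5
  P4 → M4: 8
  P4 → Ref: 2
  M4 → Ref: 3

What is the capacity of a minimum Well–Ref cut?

Augment Well→P1→M2→Ref: bottleneck 3, flow now 3.
Augment Well→P2→M2→Ref: bottleneck 2, flow now 5.
Augment Well→P2→M4→Ref: bottleneck 3, flow now 8.
Augment Well→P2→M2→P1→P4→Ref: bottleneck 2, flow now 10. (uses reverse residual edge)
No augmenting path remains; maximum flow = 10.
By max-flow min-cut, the minimum cut capacity equals the max flow.
In the residual graph, reachable from Well: {Well, P2, M4}.
Min-cut edges: Well→P1 (3), P2→M2 (4), M4→Ref (3); capacity 3 + 4 + 3 = 10.

10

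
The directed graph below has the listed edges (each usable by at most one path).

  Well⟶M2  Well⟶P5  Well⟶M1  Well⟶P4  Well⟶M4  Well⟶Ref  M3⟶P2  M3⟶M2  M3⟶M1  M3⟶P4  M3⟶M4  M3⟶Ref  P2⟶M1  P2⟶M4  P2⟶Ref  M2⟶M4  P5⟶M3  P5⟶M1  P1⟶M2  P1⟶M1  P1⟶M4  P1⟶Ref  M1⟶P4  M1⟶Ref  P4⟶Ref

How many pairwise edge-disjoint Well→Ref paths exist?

Assign every edge capacity 1; by Menger, the answer equals the max flow.
Path Well→Ref (+1); total 1.
Path Well→M1→Ref (+1); total 2.
Path Well→P4→Ref (+1); total 3.
Path Well→P5→M3→Ref (+1); total 4.
No residual Well→Ref path; max flow = 4.
Certifying cut of size 4: {Well→M1, Well→P4, Well→P5, Well→Ref}.

4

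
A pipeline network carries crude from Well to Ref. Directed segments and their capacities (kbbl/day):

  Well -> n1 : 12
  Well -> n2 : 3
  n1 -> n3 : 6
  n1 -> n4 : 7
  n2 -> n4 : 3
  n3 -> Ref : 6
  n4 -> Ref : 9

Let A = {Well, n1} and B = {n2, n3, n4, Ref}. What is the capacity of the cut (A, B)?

Edges leaving {Well, n1}: Well→n2 (3), n1→n3 (6), n1→n4 (7).
Cut capacity = 3 + 6 + 7 = 16.

16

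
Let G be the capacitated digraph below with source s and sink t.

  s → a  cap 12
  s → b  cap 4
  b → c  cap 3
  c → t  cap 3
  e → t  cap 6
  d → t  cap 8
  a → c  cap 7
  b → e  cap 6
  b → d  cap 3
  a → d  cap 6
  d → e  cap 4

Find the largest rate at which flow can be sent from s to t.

Augment s→a→c→t: bottleneck 3, flow now 3.
Augment s→a→d→t: bottleneck 6, flow now 9.
Augment s→b→d→t: bottleneck 2, flow now 11.
Augment s→b→e→t: bottleneck 2, flow now 13.
No augmenting path remains; maximum flow = 13.
In the residual graph, reachable from s: {s, a, c}.
Min-cut edges: s→b (4), a→d (6), c→t (3); capacity 4 + 6 + 3 = 13.
This cut is saturated, so no flow can exceed 13.

13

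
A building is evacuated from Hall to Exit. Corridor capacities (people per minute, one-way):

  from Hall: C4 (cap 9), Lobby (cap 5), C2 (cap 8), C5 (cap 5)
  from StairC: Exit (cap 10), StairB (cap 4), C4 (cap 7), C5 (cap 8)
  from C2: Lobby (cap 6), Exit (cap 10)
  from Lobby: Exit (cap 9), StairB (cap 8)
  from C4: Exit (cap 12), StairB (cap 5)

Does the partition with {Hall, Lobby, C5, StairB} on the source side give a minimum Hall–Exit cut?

Given cut capacity: 8 + 9 + 9 = 26.
Augment Hall→C2→Exit: bottleneck 8, flow now 8.
Augment Hall→Lobby→Exit: bottleneck 5, flow now 13.
Augment Hall→C4→Exit: bottleneck 9, flow now 22.
No augmenting path remains; maximum flow = 22.
In the residual graph, reachable from Hall: {Hall, C5}.
Min-cut edges: Hall→C2 (8), Hall→Lobby (5), Hall→C4 (9); capacity 8 + 5 + 9 = 22.
Cut capacity 26 exceeds the max flow 22, so it is not minimum.

No — its capacity is 26, but the minimum cut has capacity 22.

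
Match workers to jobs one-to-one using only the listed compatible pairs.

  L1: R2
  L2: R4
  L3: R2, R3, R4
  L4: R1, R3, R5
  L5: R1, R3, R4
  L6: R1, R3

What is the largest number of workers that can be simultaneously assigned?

Unit-capacity flow: source→left, listed edges, right→sink; max matching = max flow.
Augmenting path L1→R2 (+1); matched 1.
Augmenting path L2→R4 (+1); matched 2.
Augmenting path L3→R3 (+1); matched 3.
Augmenting path L4→R1 (+1); matched 4.
Augmenting path L5→R1→L4→R5 (+1); matched 5.
No augmenting path remains; maximum matching = 5.
König certificate: {L4, R1, R2, R3, R4} is a vertex cover of size 5 (every listed pair touches it), so no matching can be larger.

5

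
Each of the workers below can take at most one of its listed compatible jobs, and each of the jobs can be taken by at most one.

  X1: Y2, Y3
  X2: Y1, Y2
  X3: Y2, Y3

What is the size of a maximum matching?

3

Unit-capacity flow: source→left, listed edges, right→sink; max matching = max flow.
Augmenting path X1→Y2 (+1); matched 1.
Augmenting path X2→Y1 (+1); matched 2.
Augmenting path X3→Y3 (+1); matched 3.
No augmenting path remains; maximum matching = 3.
König certificate: {X1, X2, X3} is a vertex cover of size 3 (every listed pair touches it), so no matching can be larger.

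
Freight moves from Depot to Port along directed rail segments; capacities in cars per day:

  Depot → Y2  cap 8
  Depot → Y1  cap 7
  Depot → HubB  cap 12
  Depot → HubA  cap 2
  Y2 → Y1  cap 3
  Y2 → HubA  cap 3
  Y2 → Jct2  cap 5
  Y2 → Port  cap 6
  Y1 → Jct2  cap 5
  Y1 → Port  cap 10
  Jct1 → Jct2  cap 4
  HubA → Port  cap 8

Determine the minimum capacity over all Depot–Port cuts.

17

Augment Depot→Y2→Port: bottleneck 6, flow now 6.
Augment Depot→Y1→Port: bottleneck 7, flow now 13.
Augment Depot→HubA→Port: bottleneck 2, flow now 15.
Augment Depot→Y2→Y1→Port: bottleneck 2, flow now 17.
No augmenting path remains; maximum flow = 17.
By max-flow min-cut, the minimum cut capacity equals the max flow.
In the residual graph, reachable from Depot: {Depot, HubB}.
Min-cut edges: Depot→Y2 (8), Depot→Y1 (7), Depot→HubA (2); capacity 8 + 7 + 2 = 17.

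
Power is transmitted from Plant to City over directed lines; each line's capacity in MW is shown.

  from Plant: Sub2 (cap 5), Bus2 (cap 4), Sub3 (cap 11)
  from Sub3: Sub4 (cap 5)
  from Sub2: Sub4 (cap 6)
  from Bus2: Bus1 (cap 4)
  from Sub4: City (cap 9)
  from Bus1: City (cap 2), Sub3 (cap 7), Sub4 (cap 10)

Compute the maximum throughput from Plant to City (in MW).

Augment Plant→Sub3→Sub4→City: bottleneck 5, flow now 5.
Augment Plant→Sub2→Sub4→City: bottleneck 4, flow now 9.
Augment Plant→Bus2→Bus1→City: bottleneck 2, flow now 11.
No augmenting path remains; maximum flow = 11.
In the residual graph, reachable from Plant: {Plant, Sub3, Sub2, Bus2, Sub4, Bus1}.
Min-cut edges: Sub4→City (9), Bus1→City (2); capacity 9 + 2 = 11.
This cut is saturated, so no flow can exceed 11.

11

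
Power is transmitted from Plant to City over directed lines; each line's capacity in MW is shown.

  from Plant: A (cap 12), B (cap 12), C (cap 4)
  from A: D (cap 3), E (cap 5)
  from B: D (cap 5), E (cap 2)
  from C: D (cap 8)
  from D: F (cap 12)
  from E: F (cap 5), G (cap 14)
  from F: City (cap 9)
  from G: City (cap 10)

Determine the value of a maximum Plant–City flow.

Augment Plant→A→D→F→City: bottleneck 3, flow now 3.
Augment Plant→A→E→F→City: bottleneck 5, flow now 8.
Augment Plant→B→D→F→City: bottleneck 1, flow now 9.
Augment Plant→B→E→G→City: bottleneck 2, flow now 11.
Augment Plant→B→D→F→E→G→City: bottleneck 4, flow now 15. (uses reverse residual edge)
Augment Plant→C→D→F→E→G→City: bottleneck 1, flow now 16. (uses reverse residual edge)
No augmenting path remains; maximum flow = 16.
In the residual graph, reachable from Plant: {Plant, A, B, C, D, F}.
Min-cut edges: A→E (5), B→E (2), F→City (9); capacity 5 + 2 + 9 = 16.
This cut is saturated, so no flow can exceed 16.

16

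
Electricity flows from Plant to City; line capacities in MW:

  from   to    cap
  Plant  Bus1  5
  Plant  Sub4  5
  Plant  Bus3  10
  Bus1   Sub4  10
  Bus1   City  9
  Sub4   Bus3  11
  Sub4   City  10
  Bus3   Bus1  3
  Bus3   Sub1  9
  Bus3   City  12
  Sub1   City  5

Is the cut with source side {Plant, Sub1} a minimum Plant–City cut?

Given cut capacity: 5 + 5 + 10 + 5 = 25.
Augment Plant→Bus1→City: bottleneck 5, flow now 5.
Augment Plant→Sub4→City: bottleneck 5, flow now 10.
Augment Plant→Bus3→City: bottleneck 10, flow now 20.
No augmenting path remains; maximum flow = 20.
In the residual graph, reachable from Plant: {Plant}.
Min-cut edges: Plant→Bus1 (5), Plant→Sub4 (5), Plant→Bus3 (10); capacity 5 + 5 + 10 = 20.
Cut capacity 25 exceeds the max flow 20, so it is not minimum.

No — its capacity is 25, but the minimum cut has capacity 20.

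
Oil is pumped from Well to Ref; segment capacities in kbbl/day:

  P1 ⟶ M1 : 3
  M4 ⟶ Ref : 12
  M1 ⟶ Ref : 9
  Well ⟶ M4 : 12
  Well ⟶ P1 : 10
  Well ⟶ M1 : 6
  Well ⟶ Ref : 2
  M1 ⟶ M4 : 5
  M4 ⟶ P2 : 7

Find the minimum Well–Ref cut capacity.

23

Augment Well→Ref: bottleneck 2, flow now 2.
Augment Well→M1→Ref: bottleneck 6, flow now 8.
Augment Well→M4→Ref: bottleneck 12, flow now 20.
Augment Well→P1→M1→Ref: bottleneck 3, flow now 23.
No augmenting path remains; maximum flow = 23.
By max-flow min-cut, the minimum cut capacity equals the max flow.
In the residual graph, reachable from Well: {Well, P1}.
Min-cut edges: Well→M1 (6), Well→M4 (12), Well→Ref (2), P1→M1 (3); capacity 6 + 12 + 2 + 3 = 23.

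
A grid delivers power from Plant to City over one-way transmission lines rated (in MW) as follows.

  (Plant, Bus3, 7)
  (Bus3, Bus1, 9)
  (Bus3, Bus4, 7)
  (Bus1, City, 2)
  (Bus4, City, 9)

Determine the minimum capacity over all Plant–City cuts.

7

Augment Plant→Bus3→Bus1→City: bottleneck 2, flow now 2.
Augment Plant→Bus3→Bus4→City: bottleneck 5, flow now 7.
No augmenting path remains; maximum flow = 7.
By max-flow min-cut, the minimum cut capacity equals the max flow.
In the residual graph, reachable from Plant: {Plant}.
Min-cut edges: Plant→Bus3 (7); capacity 7 = 7.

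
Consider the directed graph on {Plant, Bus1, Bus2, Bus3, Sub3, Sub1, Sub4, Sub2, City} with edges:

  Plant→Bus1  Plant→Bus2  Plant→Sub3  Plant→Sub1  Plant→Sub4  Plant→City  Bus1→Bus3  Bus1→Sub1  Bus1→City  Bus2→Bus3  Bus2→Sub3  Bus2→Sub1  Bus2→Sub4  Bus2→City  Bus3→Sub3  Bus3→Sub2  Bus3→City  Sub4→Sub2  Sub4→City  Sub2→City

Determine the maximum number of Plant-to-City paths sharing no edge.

Assign every edge capacity 1; by Menger, the answer equals the max flow.
Path Plant→City (+1); total 1.
Path Plant→Bus1→City (+1); total 2.
Path Plant→Bus2→City (+1); total 3.
Path Plant→Sub4→City (+1); total 4.
No residual Plant→City path; max flow = 4.
Certifying cut of size 4: {Plant→Bus1, Plant→Bus2, Plant→City, Plant→Sub4}.

4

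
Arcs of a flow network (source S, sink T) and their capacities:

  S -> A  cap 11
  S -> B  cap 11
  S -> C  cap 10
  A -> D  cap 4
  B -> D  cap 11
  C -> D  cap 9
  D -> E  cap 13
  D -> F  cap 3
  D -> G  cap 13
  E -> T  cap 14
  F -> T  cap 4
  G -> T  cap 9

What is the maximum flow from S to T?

Augment S→A→D→E→T: bottleneck 4, flow now 4.
Augment S→B→D→E→T: bottleneck 9, flow now 13.
Augment S→B→D→F→T: bottleneck 2, flow now 15.
Augment S→C→D→F→T: bottleneck 1, flow now 16.
Augment S→C→D→G→T: bottleneck 8, flow now 24.
No augmenting path remains; maximum flow = 24.
In the residual graph, reachable from S: {S, A, C}.
Min-cut edges: S→B (11), A→D (4), C→D (9); capacity 11 + 4 + 9 = 24.
This cut is saturated, so no flow can exceed 24.

24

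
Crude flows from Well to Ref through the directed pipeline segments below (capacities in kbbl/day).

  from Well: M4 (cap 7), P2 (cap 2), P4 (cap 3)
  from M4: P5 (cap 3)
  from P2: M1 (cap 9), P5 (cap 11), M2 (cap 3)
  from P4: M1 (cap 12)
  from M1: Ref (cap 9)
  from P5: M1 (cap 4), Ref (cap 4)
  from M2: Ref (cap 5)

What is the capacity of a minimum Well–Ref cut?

Augment Well→M4→P5→Ref: bottleneck 3, flow now 3.
Augment Well→P2→M1→Ref: bottleneck 2, flow now 5.
Augment Well→P4→M1→Ref: bottleneck 3, flow now 8.
No augmenting path remains; maximum flow = 8.
By max-flow min-cut, the minimum cut capacity equals the max flow.
In the residual graph, reachable from Well: {Well, M4}.
Min-cut edges: Well→P2 (2), Well→P4 (3), M4→P5 (3); capacity 2 + 3 + 3 = 8.

8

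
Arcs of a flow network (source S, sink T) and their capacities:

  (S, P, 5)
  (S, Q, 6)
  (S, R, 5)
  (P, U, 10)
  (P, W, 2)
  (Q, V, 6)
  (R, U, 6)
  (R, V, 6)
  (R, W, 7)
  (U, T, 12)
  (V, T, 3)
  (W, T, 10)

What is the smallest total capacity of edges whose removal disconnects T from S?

13

Augment S→P→U→T: bottleneck 5, flow now 5.
Augment S→Q→V→T: bottleneck 3, flow now 8.
Augment S→R→U→T: bottleneck 5, flow now 13.
No augmenting path remains; maximum flow = 13.
By max-flow min-cut, the minimum cut capacity equals the max flow.
In the residual graph, reachable from S: {S, Q, V}.
Min-cut edges: S→P (5), S→R (5), V→T (3); capacity 5 + 5 + 3 = 13.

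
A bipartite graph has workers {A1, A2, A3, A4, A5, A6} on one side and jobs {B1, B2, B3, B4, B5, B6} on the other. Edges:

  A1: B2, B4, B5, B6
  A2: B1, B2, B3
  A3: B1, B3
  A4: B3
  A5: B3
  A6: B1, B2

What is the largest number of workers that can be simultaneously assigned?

Unit-capacity flow: source→left, listed edges, right→sink; max matching = max flow.
Augmenting path A1→B2 (+1); matched 1.
Augmenting path A2→B1 (+1); matched 2.
Augmenting path A3→B3 (+1); matched 3.
Augmenting path A6→B2→A1→B4 (+1); matched 4.
No augmenting path remains; maximum matching = 4.
König certificate: {A1, B1, B2, B3} is a vertex cover of size 4 (every listed pair touches it), so no matching can be larger.

4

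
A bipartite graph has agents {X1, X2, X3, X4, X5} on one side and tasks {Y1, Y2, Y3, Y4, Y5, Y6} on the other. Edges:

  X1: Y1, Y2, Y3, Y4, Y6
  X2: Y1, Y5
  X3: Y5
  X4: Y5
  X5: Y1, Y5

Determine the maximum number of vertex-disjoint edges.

Unit-capacity flow: source→left, listed edges, right→sink; max matching = max flow.
Augmenting path X1→Y1 (+1); matched 1.
Augmenting path X2→Y5 (+1); matched 2.
Augmenting path X5→Y1→X1→Y2 (+1); matched 3.
No augmenting path remains; maximum matching = 3.
König certificate: {X1, Y1, Y5} is a vertex cover of size 3 (every listed pair touches it), so no matching can be larger.

3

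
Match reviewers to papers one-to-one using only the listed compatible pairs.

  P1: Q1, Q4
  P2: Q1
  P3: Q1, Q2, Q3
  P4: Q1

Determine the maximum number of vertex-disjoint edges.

Unit-capacity flow: source→left, listed edges, right→sink; max matching = max flow.
Augmenting path P1→Q1 (+1); matched 1.
Augmenting path P3→Q2 (+1); matched 2.
Augmenting path P2→Q1→P1→Q4 (+1); matched 3.
No augmenting path remains; maximum matching = 3.
König certificate: {P1, P3, Q1} is a vertex cover of size 3 (every listed pair touches it), so no matching can be larger.

3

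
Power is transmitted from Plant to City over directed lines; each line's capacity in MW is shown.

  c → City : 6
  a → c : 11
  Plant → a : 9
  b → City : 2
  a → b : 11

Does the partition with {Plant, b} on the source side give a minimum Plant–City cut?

No — its capacity is 11, but the minimum cut has capacity 8.

Given cut capacity: 9 + 2 = 11.
Augment Plant→a→b→City: bottleneck 2, flow now 2.
Augment Plant→a→c→City: bottleneck 6, flow now 8.
No augmenting path remains; maximum flow = 8.
In the residual graph, reachable from Plant: {Plant, a, b, c}.
Min-cut edges: b→City (2), c→City (6); capacity 2 + 6 = 8.
Cut capacity 11 exceeds the max flow 8, so it is not minimum.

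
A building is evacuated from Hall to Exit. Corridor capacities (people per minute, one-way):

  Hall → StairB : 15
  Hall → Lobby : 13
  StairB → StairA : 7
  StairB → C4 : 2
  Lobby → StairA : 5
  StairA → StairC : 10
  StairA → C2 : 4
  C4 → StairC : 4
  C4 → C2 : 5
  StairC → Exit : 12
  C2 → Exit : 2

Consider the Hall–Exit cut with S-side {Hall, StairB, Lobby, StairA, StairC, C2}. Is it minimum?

Given cut capacity: 2 + 12 + 2 = 16.
Augment Hall→StairB→StairA→StairC→Exit: bottleneck 7, flow now 7.
Augment Hall→StairB→C4→StairC→Exit: bottleneck 2, flow now 9.
Augment Hall→Lobby→StairA→StairC→Exit: bottleneck 3, flow now 12.
Augment Hall→Lobby→StairA→C2→Exit: bottleneck 2, flow now 14.
No augmenting path remains; maximum flow = 14.
In the residual graph, reachable from Hall: {Hall, StairB, Lobby}.
Min-cut edges: StairB→StairA (7), StairB→C4 (2), Lobby→StairA (5); capacity 7 + 2 + 5 = 14.
Cut capacity 16 exceeds the max flow 14, so it is not minimum.

No — its capacity is 16, but the minimum cut has capacity 14.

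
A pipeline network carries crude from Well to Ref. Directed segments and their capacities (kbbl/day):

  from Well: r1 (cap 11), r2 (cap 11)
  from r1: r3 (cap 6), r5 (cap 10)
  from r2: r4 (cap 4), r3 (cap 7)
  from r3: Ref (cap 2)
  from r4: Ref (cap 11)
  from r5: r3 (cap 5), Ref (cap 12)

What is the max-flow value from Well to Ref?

16

Augment Well→r1→r3→Ref: bottleneck 2, flow now 2.
Augment Well→r1→r5→Ref: bottleneck 9, flow now 11.
Augment Well→r2→r4→Ref: bottleneck 4, flow now 15.
Augment Well→r2→r3→r1→r5→Ref: bottleneck 1, flow now 16. (uses reverse residual edge)
No augmenting path remains; maximum flow = 16.
In the residual graph, reachable from Well: {Well, r1, r2, r3}.
Min-cut edges: r1→r5 (10), r2→r4 (4), r3→Ref (2); capacity 10 + 4 + 2 = 16.
This cut is saturated, so no flow can exceed 16.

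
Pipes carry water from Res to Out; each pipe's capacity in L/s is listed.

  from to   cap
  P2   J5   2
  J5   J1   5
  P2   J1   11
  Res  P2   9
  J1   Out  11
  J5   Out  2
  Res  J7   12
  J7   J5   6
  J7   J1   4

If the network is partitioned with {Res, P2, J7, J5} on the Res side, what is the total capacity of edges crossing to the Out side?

22

Edges leaving {Res, P2, J7, J5}: P2→J1 (11), J7→J1 (4), J5→J1 (5), J5→Out (2).
Cut capacity = 11 + 4 + 5 + 2 = 22.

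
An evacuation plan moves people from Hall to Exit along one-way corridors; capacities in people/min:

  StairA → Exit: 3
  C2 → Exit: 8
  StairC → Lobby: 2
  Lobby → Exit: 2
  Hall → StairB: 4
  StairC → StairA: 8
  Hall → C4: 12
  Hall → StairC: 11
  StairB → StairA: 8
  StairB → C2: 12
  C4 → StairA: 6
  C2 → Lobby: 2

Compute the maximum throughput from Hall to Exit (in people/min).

Augment Hall→C4→StairA→Exit: bottleneck 3, flow now 3.
Augment Hall→StairC→Lobby→Exit: bottleneck 2, flow now 5.
Augment Hall→StairB→C2→Exit: bottleneck 4, flow now 9.
No augmenting path remains; maximum flow = 9.
In the residual graph, reachable from Hall: {Hall, C4, StairC, StairA}.
Min-cut edges: Hall→StairB (4), StairC→Lobby (2), StairA→Exit (3); capacity 4 + 2 + 3 = 9.
This cut is saturated, so no flow can exceed 9.

9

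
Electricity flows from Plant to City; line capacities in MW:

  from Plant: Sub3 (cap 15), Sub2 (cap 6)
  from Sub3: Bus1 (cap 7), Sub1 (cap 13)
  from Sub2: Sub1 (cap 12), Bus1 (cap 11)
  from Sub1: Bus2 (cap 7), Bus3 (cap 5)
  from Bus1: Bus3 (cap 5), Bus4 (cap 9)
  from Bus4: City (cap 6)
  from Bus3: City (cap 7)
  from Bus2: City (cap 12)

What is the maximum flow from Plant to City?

20

Augment Plant→Sub3→Sub1→Bus3→City: bottleneck 5, flow now 5.
Augment Plant→Sub3→Sub1→Bus2→City: bottleneck 7, flow now 12.
Augment Plant→Sub3→Bus1→Bus4→City: bottleneck 3, flow now 15.
Augment Plant→Sub2→Bus1→Bus4→City: bottleneck 3, flow now 18.
Augment Plant→Sub2→Bus1→Bus3→City: bottleneck 2, flow now 20.
No augmenting path remains; maximum flow = 20.
In the residual graph, reachable from Plant: {Plant, Sub3, Sub2, Sub1, Bus1, Bus4, Bus3}.
Min-cut edges: Sub1→Bus2 (7), Bus4→City (6), Bus3→City (7); capacity 7 + 6 + 7 = 20.
This cut is saturated, so no flow can exceed 20.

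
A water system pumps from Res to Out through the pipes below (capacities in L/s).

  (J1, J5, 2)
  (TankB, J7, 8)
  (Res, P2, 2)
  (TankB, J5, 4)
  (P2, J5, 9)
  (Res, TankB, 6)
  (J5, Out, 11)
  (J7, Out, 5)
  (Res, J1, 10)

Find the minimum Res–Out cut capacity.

10

Augment Res→P2→J5→Out: bottleneck 2, flow now 2.
Augment Res→TankB→J7→Out: bottleneck 5, flow now 7.
Augment Res→TankB→J5→Out: bottleneck 1, flow now 8.
Augment Res→J1→J5→Out: bottleneck 2, flow now 10.
No augmenting path remains; maximum flow = 10.
By max-flow min-cut, the minimum cut capacity equals the max flow.
In the residual graph, reachable from Res: {Res, J1}.
Min-cut edges: Res→P2 (2), Res→TankB (6), J1→J5 (2); capacity 2 + 6 + 2 = 10.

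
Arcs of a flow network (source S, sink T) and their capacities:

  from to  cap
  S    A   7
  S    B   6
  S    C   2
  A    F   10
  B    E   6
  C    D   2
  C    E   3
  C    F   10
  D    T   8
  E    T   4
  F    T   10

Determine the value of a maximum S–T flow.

Augment S→A→F→T: bottleneck 7, flow now 7.
Augment S→B→E→T: bottleneck 4, flow now 11.
Augment S→C→D→T: bottleneck 2, flow now 13.
No augmenting path remains; maximum flow = 13.
In the residual graph, reachable from S: {S, B, E}.
Min-cut edges: S→A (7), S→C (2), E→T (4); capacity 7 + 2 + 4 = 13.
This cut is saturated, so no flow can exceed 13.

13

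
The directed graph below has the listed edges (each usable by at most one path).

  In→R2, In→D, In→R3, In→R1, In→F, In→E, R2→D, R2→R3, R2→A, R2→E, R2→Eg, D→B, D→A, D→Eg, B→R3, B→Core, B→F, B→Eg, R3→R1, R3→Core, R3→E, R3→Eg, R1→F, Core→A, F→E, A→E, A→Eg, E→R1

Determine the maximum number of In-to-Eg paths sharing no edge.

3

Assign every edge capacity 1; by Menger, the answer equals the max flow.
Path In→R2→Eg (+1); total 1.
Path In→D→Eg (+1); total 2.
Path In→R3→Eg (+1); total 3.
No residual In→Eg path; max flow = 3.
Certifying cut of size 3: {In→D, In→R2, In→R3}.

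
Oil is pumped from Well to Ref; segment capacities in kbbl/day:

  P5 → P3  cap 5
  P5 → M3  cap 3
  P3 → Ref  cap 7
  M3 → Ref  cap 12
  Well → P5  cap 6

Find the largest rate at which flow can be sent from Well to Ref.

Augment Well→P5→M3→Ref: bottleneck 3, flow now 3.
Augment Well→P5→P3→Ref: bottleneck 3, flow now 6.
No augmenting path remains; maximum flow = 6.
In the residual graph, reachable from Well: {Well}.
Min-cut edges: Well→P5 (6); capacity 6 = 6.
This cut is saturated, so no flow can exceed 6.

6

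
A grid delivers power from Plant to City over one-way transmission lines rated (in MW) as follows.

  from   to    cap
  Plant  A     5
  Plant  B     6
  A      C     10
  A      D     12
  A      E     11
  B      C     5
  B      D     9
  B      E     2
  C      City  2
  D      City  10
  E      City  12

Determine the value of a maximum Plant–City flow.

11

Augment Plant→A→C→City: bottleneck 2, flow now 2.
Augment Plant→A→D→City: bottleneck 3, flow now 5.
Augment Plant→B→D→City: bottleneck 6, flow now 11.
No augmenting path remains; maximum flow = 11.
In the residual graph, reachable from Plant: {Plant}.
Min-cut edges: Plant→A (5), Plant→B (6); capacity 5 + 6 = 11.
This cut is saturated, so no flow can exceed 11.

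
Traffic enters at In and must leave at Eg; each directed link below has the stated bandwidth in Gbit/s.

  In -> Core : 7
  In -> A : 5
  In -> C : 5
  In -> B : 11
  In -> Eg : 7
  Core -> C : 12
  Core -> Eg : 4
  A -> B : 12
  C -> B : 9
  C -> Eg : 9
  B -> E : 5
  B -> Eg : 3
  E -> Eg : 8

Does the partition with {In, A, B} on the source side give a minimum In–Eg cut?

Given cut capacity: 7 + 5 + 7 + 5 + 3 = 27.
Augment In→Eg: bottleneck 7, flow now 7.
Augment In→Core→Eg: bottleneck 4, flow now 11.
Augment In→C→Eg: bottleneck 5, flow now 16.
Augment In→B→Eg: bottleneck 3, flow now 19.
Augment In→Core→C→Eg: bottleneck 3, flow now 22.
Augment In→B→E→Eg: bottleneck 5, flow now 27.
No augmenting path remains; maximum flow = 27.
Cut capacity 27 equals the max flow, so it is a minimum cut.

Yes — it is a minimum cut (capacity 27).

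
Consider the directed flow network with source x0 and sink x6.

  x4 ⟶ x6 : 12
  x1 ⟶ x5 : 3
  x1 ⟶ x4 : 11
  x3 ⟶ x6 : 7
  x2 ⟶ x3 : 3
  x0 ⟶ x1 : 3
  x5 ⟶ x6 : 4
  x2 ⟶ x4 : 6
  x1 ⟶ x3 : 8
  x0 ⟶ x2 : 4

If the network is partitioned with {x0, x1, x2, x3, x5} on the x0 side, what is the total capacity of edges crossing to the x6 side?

28

Edges leaving {x0, x1, x2, x3, x5}: x1→x4 (11), x2→x4 (6), x3→x6 (7), x5→x6 (4).
Cut capacity = 11 + 6 + 7 + 4 = 28.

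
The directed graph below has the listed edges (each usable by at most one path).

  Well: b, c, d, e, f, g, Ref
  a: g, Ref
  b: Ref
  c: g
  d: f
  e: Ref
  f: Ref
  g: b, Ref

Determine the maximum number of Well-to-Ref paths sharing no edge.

Assign every edge capacity 1; by Menger, the answer equals the max flow.
Path Well→Ref (+1); total 1.
Path Well→b→Ref (+1); total 2.
Path Well→e→Ref (+1); total 3.
Path Well→f→Ref (+1); total 4.
Path Well→g→Ref (+1); total 5.
No residual Well→Ref path; max flow = 5.
Certifying cut of size 5: {Well→Ref, Well→e, b→Ref, f→Ref, g→Ref}.

5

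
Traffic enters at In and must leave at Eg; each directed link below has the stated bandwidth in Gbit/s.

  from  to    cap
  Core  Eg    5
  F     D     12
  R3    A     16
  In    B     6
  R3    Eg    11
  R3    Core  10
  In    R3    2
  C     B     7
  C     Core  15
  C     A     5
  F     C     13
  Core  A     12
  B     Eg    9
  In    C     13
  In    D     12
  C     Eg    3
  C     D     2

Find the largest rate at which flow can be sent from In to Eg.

Augment In→R3→Eg: bottleneck 2, flow now 2.
Augment In→C→Eg: bottleneck 3, flow now 5.
Augment In→B→Eg: bottleneck 6, flow now 11.
Augment In→C→Core→Eg: bottleneck 5, flow now 16.
Augment In→C→B→Eg: bottleneck 3, flow now 19.
No augmenting path remains; maximum flow = 19.
In the residual graph, reachable from In: {In, C, Core, A, D, B}.
Min-cut edges: In→R3 (2), C→Eg (3), Core→Eg (5), B→Eg (9); capacity 2 + 3 + 5 + 9 = 19.
This cut is saturated, so no flow can exceed 19.

19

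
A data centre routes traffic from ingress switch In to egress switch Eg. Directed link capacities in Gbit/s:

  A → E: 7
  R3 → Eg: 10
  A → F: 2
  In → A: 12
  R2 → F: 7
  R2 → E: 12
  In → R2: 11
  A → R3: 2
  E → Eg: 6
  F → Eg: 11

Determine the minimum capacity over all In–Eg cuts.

17

Augment In→A→F→Eg: bottleneck 2, flow now 2.
Augment In→A→E→Eg: bottleneck 6, flow now 8.
Augment In→A→R3→Eg: bottleneck 2, flow now 10.
Augment In→R2→F→Eg: bottleneck 7, flow now 17.
No augmenting path remains; maximum flow = 17.
By max-flow min-cut, the minimum cut capacity equals the max flow.
In the residual graph, reachable from In: {In, A, R2, E}.
Min-cut edges: A→F (2), A→R3 (2), R2→F (7), E→Eg (6); capacity 2 + 2 + 7 + 6 = 17.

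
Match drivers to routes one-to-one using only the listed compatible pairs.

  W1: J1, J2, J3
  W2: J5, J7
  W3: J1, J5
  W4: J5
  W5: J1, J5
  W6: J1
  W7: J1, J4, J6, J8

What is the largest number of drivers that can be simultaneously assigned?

Unit-capacity flow: source→left, listed edges, right→sink; max matching = max flow.
Augmenting path W1→J1 (+1); matched 1.
Augmenting path W2→J5 (+1); matched 2.
Augmenting path W7→J4 (+1); matched 3.
Augmenting path W3→J1→W1→J2 (+1); matched 4.
Augmenting path W4→J5→W2→J7 (+1); matched 5.
No augmenting path remains; maximum matching = 5.
König certificate: {W1, W2, W7, J1, J5} is a vertex cover of size 5 (every listed pair touches it), so no matching can be larger.

5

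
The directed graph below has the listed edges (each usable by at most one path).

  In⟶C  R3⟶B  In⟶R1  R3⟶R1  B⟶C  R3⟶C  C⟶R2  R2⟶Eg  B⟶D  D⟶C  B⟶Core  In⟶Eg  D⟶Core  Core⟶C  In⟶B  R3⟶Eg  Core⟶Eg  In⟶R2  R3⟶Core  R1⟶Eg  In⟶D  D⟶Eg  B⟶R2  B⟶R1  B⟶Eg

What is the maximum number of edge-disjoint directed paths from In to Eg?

Assign every edge capacity 1; by Menger, the answer equals the max flow.
Path In→Eg (+1); total 1.
Path In→B→Eg (+1); total 2.
Path In→D→Eg (+1); total 3.
Path In→R2→Eg (+1); total 4.
Path In→R1→Eg (+1); total 5.
No residual In→Eg path; max flow = 5.
Certifying cut of size 5: {In→B, In→D, In→Eg, In→R1, R2→Eg}.

5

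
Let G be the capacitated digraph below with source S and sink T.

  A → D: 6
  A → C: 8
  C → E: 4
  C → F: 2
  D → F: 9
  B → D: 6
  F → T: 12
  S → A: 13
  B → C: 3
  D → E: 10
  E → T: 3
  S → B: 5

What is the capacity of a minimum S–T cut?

Augment S→A→C→E→T: bottleneck 3, flow now 3.
Augment S→A→C→F→T: bottleneck 2, flow now 5.
Augment S→A→D→F→T: bottleneck 6, flow now 11.
Augment S→B→D→F→T: bottleneck 3, flow now 14.
No augmenting path remains; maximum flow = 14.
By max-flow min-cut, the minimum cut capacity equals the max flow.
In the residual graph, reachable from S: {S, A, B, C, D, E}.
Min-cut edges: C→F (2), D→F (9), E→T (3); capacity 2 + 9 + 3 = 14.

14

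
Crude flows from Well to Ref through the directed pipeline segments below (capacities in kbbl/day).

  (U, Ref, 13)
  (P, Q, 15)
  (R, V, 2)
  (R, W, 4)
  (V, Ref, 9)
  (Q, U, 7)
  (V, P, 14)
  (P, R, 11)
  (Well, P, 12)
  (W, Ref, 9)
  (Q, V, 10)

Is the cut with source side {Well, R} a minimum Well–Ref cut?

Given cut capacity: 12 + 2 + 4 = 18.
Augment Well→P→Q→U→Ref: bottleneck 7, flow now 7.
Augment Well→P→Q→V→Ref: bottleneck 5, flow now 12.
No augmenting path remains; maximum flow = 12.
In the residual graph, reachable from Well: {Well}.
Min-cut edges: Well→P (12); capacity 12 = 12.
Cut capacity 18 exceeds the max flow 12, so it is not minimum.

No — its capacity is 18, but the minimum cut has capacity 12.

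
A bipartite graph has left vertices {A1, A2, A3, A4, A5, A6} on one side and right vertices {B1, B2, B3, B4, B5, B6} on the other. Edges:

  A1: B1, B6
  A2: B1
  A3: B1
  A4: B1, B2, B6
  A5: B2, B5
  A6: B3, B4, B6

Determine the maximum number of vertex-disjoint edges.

5

Unit-capacity flow: source→left, listed edges, right→sink; max matching = max flow.
Augmenting path A1→B1 (+1); matched 1.
Augmenting path A4→B2 (+1); matched 2.
Augmenting path A5→B5 (+1); matched 3.
Augmenting path A6→B3 (+1); matched 4.
Augmenting path A2→B1→A1→B6 (+1); matched 5.
No augmenting path remains; maximum matching = 5.
König certificate: {A1, A4, A5, A6, B1} is a vertex cover of size 5 (every listed pair touches it), so no matching can be larger.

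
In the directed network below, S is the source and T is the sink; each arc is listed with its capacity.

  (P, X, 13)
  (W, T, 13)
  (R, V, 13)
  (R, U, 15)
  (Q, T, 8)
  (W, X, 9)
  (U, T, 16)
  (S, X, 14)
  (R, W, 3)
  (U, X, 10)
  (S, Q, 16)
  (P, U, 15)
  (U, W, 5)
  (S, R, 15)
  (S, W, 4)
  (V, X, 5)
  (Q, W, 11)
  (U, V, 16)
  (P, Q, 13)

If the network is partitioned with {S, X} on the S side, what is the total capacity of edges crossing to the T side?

Edges leaving {S, X}: S→Q (16), S→R (15), S→W (4).
Cut capacity = 16 + 15 + 4 = 35.

35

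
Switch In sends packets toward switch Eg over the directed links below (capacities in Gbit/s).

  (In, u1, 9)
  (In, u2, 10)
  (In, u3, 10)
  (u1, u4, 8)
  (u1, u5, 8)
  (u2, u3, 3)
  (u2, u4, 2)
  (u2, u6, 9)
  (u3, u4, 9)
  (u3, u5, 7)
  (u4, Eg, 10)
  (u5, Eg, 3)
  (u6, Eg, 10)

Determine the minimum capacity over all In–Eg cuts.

Augment In→u1→u4→Eg: bottleneck 8, flow now 8.
Augment In→u1→u5→Eg: bottleneck 1, flow now 9.
Augment In→u2→u4→Eg: bottleneck 2, flow now 11.
Augment In→u2→u6→Eg: bottleneck 8, flow now 19.
Augment In→u3→u5→Eg: bottleneck 2, flow now 21.
Augment In→u3→u4→u2→u6→Eg: bottleneck 1, flow now 22. (uses reverse residual edge)
No augmenting path remains; maximum flow = 22.
By max-flow min-cut, the minimum cut capacity equals the max flow.
In the residual graph, reachable from In: {In, u1, u2, u3, u4, u5}.
Min-cut edges: u2→u6 (9), u4→Eg (10), u5→Eg (3); capacity 9 + 10 + 3 = 22.

22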